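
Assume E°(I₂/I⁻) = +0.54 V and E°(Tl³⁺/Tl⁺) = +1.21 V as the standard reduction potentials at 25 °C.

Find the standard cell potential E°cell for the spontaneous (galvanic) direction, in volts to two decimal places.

+0.67 V

The Tl³⁺/Tl⁺ couple has the higher reduction potential, so it is the cathode; I₂/I⁻ is oxidised at the anode.
E°cell = E°(cathode) − E°(anode) = (+1.21) − (+0.54) = +0.67 V.
Since E°cell > 0, the reaction is spontaneous under standard conditions.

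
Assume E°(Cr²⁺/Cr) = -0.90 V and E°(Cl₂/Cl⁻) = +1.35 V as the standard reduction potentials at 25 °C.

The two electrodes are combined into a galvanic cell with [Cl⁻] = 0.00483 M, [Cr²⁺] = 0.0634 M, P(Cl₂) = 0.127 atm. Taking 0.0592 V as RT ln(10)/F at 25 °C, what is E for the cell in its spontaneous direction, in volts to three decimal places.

+2.396 V

Cl₂/Cl⁻ is the cathode (higher E°), Cr²⁺/Cr the anode: E°cell = +1.35 − (-0.90) = +2.25 V, n = 2.
Overall: Cl₂(g) + Cr(s) → 2 Cl⁻(aq) + Cr²⁺(aq)
Q = [Cl⁻]^2·[Cr²⁺] / (P(Cl₂)); log Q = -4.934.
E = E° − (0.0592/n) log Q = +2.25 − (0.0592/2)(-4.934) = +2.396 V.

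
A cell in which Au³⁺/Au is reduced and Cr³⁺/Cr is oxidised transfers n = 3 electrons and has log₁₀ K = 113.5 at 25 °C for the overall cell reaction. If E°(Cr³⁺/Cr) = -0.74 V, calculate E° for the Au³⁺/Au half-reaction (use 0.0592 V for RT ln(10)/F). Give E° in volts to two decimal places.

E°cell = (0.0592/n)·log K = (0.0592/3)(113.5) = +2.240 V.
Since Au³⁺/Au is the cathode and Cr³⁺/Cr the anode, E°cell = E°(Au³⁺/Au) − E°(Cr³⁺/Cr).
So E°(Au³⁺/Au) = E°cell + E°(Cr³⁺/Cr) = +2.240 + (-0.74) = +1.50 V.

+1.50 V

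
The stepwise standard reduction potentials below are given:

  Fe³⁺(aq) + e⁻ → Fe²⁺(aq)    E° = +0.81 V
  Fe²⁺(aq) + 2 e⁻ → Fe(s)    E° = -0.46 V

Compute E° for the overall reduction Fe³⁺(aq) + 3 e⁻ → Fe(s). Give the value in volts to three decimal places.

Standard free energies of sequential steps add: ΔG°₃ = ΔG°₁ + ΔG°₂, so n₃E°₃ = n₁E°₁ + n₂E°₂.
E°₃ = (1×+0.81 + 2×-0.46) / 3 = (-0.110) / 3 = -0.037 V.
Simply averaging or adding the two E° values would be wrong; the electron-weighted sum is required.

-0.037 V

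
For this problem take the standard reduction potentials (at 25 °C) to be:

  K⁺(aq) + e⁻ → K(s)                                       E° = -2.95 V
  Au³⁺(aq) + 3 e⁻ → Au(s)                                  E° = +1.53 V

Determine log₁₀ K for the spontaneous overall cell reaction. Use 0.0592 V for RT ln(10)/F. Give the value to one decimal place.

Cathode: Au³⁺/Au; anode: K⁺/K. E°cell = +4.48 V, n = 3.
log K = nE°cell / 0.0592 = (3)(+4.48) / 0.0592 = 227.0.

227.0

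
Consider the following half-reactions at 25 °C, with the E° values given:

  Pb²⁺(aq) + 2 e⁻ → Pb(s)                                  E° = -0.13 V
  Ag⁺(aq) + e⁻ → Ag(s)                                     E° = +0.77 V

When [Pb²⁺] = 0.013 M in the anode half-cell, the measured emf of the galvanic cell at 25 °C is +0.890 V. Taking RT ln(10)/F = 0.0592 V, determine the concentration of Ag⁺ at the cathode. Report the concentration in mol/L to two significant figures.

Ag⁺/Ag is the cathode, Pb²⁺/Pb the anode: E°cell = +0.90 V, n = 2.
Overall reaction: 2 Ag⁺(aq) + Pb(s) → 2 Ag(s) + Pb²⁺(aq); Q = [Pb²⁺]^1/[Ag⁺]^2.
From E = E° − (0.0592/n) log Q: log Q = (E° − E)·n/0.0592 = (+0.90 − (+0.890))·2/0.0592 = 0.3378.
So 2·log[Ag⁺] = 1·log(0.013) − log Q = -1.8861 − (0.3378) = -2.2239; log[Ag⁺] = -2.2239 / 2 = -1.1119; [Ag⁺] = 10^(-1.1119) ≈ 0.077 M.

0.077 M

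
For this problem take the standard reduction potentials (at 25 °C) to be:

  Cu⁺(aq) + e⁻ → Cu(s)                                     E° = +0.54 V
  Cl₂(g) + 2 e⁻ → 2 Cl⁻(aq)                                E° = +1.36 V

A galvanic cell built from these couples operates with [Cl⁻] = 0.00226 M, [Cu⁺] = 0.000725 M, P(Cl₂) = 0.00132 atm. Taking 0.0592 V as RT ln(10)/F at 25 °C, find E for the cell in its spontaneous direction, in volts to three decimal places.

+1.077 V

Cl₂/Cl⁻ is the cathode (higher E°), Cu⁺/Cu the anode: E°cell = +1.36 − (+0.54) = +0.82 V, n = 2.
Overall: Cl₂(g) + 2 Cu(s) → 2 Cl⁻(aq) + 2 Cu⁺(aq)
Q = [Cl⁻]^2·[Cu⁺]^2 / (P(Cl₂)); log Q = -8.692.
E = E° − (0.0592/n) log Q = +0.82 − (0.0592/2)(-8.692) = +1.077 V.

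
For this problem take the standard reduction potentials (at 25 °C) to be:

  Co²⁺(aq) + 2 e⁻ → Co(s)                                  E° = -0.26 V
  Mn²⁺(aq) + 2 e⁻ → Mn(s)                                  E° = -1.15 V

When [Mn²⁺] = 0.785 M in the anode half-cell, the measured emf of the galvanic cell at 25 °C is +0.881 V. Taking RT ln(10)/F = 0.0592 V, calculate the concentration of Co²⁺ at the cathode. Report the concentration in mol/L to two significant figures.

0.39 M

Co²⁺/Co is the cathode, Mn²⁺/Mn the anode: E°cell = +0.89 V, n = 2.
Overall reaction: Co²⁺(aq) + Mn(s) → Co(s) + Mn²⁺(aq); Q = [Mn²⁺]^1/[Co²⁺]^1.
From E = E° − (0.0592/n) log Q: log Q = (E° − E)·n/0.0592 = (+0.89 − (+0.881))·2/0.0592 = 0.3041.
So 1·log[Co²⁺] = 1·log(0.785) − log Q = -0.1051 − (0.3041) = -0.4092; [Co²⁺] = 10^(-0.4092) ≈ 0.39 M.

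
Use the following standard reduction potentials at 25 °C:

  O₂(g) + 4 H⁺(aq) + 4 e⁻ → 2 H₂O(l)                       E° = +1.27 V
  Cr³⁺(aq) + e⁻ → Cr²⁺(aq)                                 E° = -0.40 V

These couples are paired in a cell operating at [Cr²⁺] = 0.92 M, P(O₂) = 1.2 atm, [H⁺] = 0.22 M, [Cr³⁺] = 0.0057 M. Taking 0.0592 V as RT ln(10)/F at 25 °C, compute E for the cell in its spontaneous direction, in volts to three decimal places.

O₂/H₂O is the cathode (higher E°), Cr³⁺/Cr²⁺ the anode: E°cell = +1.27 − (-0.40) = +1.67 V, n = 4.
Overall: O₂(g) + 4 H⁺(aq) + 4 Cr²⁺(aq) → 2 H₂O(l) + 4 Cr³⁺(aq)
Q = [Cr³⁺]^4 / (P(O₂)·[H⁺]^4·[Cr²⁺]^4); log Q = -6.281.
E = E° − (0.0592/n) log Q = +1.67 − (0.0592/4)(-6.281) = +1.763 V.

+1.763 V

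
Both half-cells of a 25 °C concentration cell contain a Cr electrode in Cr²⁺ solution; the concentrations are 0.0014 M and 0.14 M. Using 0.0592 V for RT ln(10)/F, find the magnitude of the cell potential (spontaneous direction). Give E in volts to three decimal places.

+0.059 V

For a concentration cell E°cell = 0. The 0.14 M side is the cathode (reduction is favoured where [Cr²⁺] is higher).
With n = 2, E = −(0.0592/2) log([Cr²⁺]ₐₙ/[Cr²⁺]꜀ₐₜ) = −(0.0592/2) log(0.0014/0.14) = −(0.0592/2)(-2.000) = +0.059 V.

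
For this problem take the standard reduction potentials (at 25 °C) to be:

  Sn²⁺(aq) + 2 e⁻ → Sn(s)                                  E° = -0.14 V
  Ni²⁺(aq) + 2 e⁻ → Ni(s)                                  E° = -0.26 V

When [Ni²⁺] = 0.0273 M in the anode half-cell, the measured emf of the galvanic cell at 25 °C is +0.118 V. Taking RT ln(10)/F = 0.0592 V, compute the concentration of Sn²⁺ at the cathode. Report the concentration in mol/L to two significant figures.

Sn²⁺/Sn is the cathode, Ni²⁺/Ni the anode: E°cell = +0.12 V, n = 2.
Overall reaction: Sn²⁺(aq) + Ni(s) → Sn(s) + Ni²⁺(aq); Q = [Ni²⁺]^1/[Sn²⁺]^1.
From E = E° − (0.0592/n) log Q: log Q = (E° − E)·n/0.0592 = (+0.12 − (+0.118))·2/0.0592 = 0.0676.
So 1·log[Sn²⁺] = 1·log(0.0273) − log Q = -1.5638 − (0.0676) = -1.6314; [Sn²⁺] = 10^(-1.6314) ≈ 0.023 M.

0.023 M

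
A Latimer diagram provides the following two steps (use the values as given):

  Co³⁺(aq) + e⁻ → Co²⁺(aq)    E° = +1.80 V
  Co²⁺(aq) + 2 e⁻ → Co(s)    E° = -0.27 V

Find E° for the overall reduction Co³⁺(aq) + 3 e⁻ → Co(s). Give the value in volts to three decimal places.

Since ΔG° = −nFE° is additive over sequential reductions, n₃E°₃ = n₁E°₁ + n₂E°₂.
E°₃ = (1×+1.80 + 2×-0.27) / 3 = (+1.260) / 3 = +0.420 V.

+0.420 V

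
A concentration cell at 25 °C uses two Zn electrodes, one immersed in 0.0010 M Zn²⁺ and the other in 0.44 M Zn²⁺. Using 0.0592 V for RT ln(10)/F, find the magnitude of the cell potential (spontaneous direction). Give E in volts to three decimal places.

For a concentration cell E°cell = 0. The 0.44 M side is the cathode (reduction is favoured where [Zn²⁺] is higher).
With n = 2, E = −(0.0592/2) log([Zn²⁺]ₐₙ/[Zn²⁺]꜀ₐₜ) = −(0.0592/2) log(0.001/0.44) = −(0.0592/2)(-2.643) = +0.078 V.

+0.078 V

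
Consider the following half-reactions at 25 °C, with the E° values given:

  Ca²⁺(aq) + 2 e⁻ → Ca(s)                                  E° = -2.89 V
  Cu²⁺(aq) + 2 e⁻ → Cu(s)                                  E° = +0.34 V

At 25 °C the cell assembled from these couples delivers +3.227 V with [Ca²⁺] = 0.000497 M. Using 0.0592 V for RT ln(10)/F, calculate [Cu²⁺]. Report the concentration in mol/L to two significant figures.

0.00039 M

Cu²⁺/Cu is the cathode, Ca²⁺/Ca the anode: E°cell = +3.23 V, n = 2.
Overall reaction: Cu²⁺(aq) + Ca(s) → Cu(s) + Ca²⁺(aq); Q = [Ca²⁺]^1/[Cu²⁺]^1.
From E = E° − (0.0592/n) log Q: log Q = (E° − E)·n/0.0592 = (+3.23 − (+3.227))·2/0.0592 = 0.1014.
So 1·log[Cu²⁺] = 1·log(0.000497) − log Q = -3.3036 − (0.1014) = -3.4050; [Cu²⁺] = 10^(-3.4050) ≈ 0.00039 M.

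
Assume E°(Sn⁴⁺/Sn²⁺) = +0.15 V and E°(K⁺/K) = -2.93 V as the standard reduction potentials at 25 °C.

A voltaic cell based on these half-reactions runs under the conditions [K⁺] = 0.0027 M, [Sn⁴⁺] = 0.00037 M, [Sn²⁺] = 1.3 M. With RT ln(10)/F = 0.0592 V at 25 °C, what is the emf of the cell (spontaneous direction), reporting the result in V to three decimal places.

+3.127 V

Sn⁴⁺/Sn²⁺ is the cathode (higher E°), K⁺/K the anode: E°cell = +0.15 − (-2.93) = +3.08 V, n = 2.
Overall: Sn⁴⁺(aq) + 2 K(s) → Sn²⁺(aq) + 2 K⁺(aq)
Q = [Sn²⁺]·[K⁺]^2 / ([Sn⁴⁺]); log Q = -1.592.
E = E° − (0.0592/n) log Q = +3.08 − (0.0592/2)(-1.592) = +3.127 V.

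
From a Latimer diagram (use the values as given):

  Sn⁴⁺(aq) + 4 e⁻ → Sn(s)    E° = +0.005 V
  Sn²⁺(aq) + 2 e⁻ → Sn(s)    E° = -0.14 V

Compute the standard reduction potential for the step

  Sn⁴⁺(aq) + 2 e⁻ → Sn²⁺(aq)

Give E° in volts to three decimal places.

Sequential free energies add, so n₃E°₃ = n₁E°₁ + n₂E°₂.
With n₃ = 4, and the known step contributing 2×(-0.14) V, the unknown satisfies 2·E° = 4×(+0.005) − 2×(-0.14) = +0.300.
E° = +0.300 / 2 = +0.150 V.

+0.150 V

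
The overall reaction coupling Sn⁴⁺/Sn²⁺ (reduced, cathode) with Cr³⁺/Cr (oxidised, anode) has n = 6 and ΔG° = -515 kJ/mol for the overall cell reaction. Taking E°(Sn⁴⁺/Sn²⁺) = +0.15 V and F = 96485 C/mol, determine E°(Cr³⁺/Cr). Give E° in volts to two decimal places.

E°cell = −ΔG°/(nF) = −(-515×10³)/((6)(96485)) = +0.890 V.
Since Sn⁴⁺/Sn²⁺ is the cathode and Cr³⁺/Cr the anode, E°cell = E°(Sn⁴⁺/Sn²⁺) − E°(Cr³⁺/Cr).
So E°(Cr³⁺/Cr) = E°(Sn⁴⁺/Sn²⁺) − E°cell = (+0.15) − (+0.890) = -0.74 V.

-0.74 V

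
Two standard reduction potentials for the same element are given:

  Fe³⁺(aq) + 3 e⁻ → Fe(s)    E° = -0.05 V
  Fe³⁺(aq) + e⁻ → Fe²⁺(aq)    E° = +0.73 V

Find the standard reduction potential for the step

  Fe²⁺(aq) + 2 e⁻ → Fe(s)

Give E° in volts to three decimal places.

-0.440 V

Sequential free energies add, so n₃E°₃ = n₁E°₁ + n₂E°₂.
With n₃ = 3, and the known step contributing 1×(+0.73) V, the unknown satisfies 2·E° = 3×(-0.05) − 1×(+0.73) = -0.880.
E° = -0.880 / 2 = -0.440 V.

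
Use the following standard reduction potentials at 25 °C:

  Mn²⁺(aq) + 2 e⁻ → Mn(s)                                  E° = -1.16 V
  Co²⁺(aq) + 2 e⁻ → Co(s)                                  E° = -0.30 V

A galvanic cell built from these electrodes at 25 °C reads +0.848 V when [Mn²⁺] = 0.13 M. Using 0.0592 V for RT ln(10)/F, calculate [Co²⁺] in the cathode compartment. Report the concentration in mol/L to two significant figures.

Co²⁺/Co is the cathode, Mn²⁺/Mn the anode: E°cell = +0.86 V, n = 2.
Overall reaction: Co²⁺(aq) + Mn(s) → Co(s) + Mn²⁺(aq); Q = [Mn²⁺]^1/[Co²⁺]^1.
From E = E° − (0.0592/n) log Q: log Q = (E° − E)·n/0.0592 = (+0.86 − (+0.848))·2/0.0592 = 0.4054.
So 1·log[Co²⁺] = 1·log(0.13) − log Q = -0.8861 − (0.4054) = -1.2915; [Co²⁺] = 10^(-1.2915) ≈ 0.051 M.

0.051 M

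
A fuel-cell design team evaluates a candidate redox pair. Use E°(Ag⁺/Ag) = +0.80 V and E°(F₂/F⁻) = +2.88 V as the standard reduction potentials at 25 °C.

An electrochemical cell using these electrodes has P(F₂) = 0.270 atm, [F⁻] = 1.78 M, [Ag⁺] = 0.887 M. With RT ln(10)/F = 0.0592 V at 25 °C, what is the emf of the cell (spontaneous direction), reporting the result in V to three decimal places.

+2.051 V

F₂/F⁻ is the cathode (higher E°), Ag⁺/Ag the anode: E°cell = +2.88 − (+0.80) = +2.08 V, n = 2.
Overall: F₂(g) + 2 Ag(s) → 2 F⁻(aq) + 2 Ag⁺(aq)
Q = [F⁻]^2·[Ag⁺]^2 / (P(F₂)); log Q = 0.965.
E = E° − (0.0592/n) log Q = +2.08 − (0.0592/2)(0.965) = +2.051 V.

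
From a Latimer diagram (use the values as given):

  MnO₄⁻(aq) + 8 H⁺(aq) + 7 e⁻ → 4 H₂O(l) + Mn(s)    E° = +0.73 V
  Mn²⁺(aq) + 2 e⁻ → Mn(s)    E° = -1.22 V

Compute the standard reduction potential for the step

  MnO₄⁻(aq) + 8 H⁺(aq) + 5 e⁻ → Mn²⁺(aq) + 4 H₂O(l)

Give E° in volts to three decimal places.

+1.510 V

Sequential free energies add, so n₃E°₃ = n₁E°₁ + n₂E°₂.
With n₃ = 7, and the known step contributing 2×(-1.22) V, the unknown satisfies 5·E° = 7×(+0.73) − 2×(-1.22) = +7.550.
E° = +7.550 / 5 = +1.510 V.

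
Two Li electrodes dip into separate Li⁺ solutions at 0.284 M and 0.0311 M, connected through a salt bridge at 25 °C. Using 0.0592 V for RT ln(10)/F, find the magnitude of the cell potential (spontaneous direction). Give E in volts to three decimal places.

+0.057 V

For a concentration cell E°cell = 0. The 0.284 M side is the cathode (reduction is favoured where [Li⁺] is higher).
With n = 1, E = −(0.0592/1) log([Li⁺]ₐₙ/[Li⁺]꜀ₐₜ) = −(0.0592/1) log(0.0311/0.284) = −(0.0592/1)(-0.961) = +0.057 V.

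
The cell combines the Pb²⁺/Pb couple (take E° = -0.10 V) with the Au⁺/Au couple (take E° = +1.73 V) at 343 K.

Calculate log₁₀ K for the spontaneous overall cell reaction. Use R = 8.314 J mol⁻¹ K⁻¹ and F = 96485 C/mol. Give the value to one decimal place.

Cathode: Au⁺/Au; anode: Pb²⁺/Pb. E°cell = (+1.73) − (-0.10) = +1.83 V, with n = 2.
ΔG° = −nFE° = −RT ln K, so ln K = nFE°/(RT) = (2)(96485)(+1.83) / ((8.314)(343)) = 123.833.
log₁₀ K = 123.833 / ln 10 = 53.8.

53.8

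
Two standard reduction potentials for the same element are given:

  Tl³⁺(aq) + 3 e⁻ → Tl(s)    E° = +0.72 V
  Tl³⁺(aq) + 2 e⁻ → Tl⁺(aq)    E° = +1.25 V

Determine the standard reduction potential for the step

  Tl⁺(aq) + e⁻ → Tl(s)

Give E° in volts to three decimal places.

-0.340 V

Sequential free energies add, so n₃E°₃ = n₁E°₁ + n₂E°₂.
With n₃ = 3, and the known step contributing 2×(+1.25) V, the unknown satisfies 1·E° = 3×(+0.72) − 2×(+1.25) = -0.340.
E° = -0.340 / 1 = -0.340 V.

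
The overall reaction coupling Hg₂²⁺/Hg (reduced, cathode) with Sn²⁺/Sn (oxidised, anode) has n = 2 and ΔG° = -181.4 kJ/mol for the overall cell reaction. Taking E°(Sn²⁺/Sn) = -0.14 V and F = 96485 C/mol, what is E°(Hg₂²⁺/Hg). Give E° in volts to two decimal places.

+0.80 V

E°cell = −ΔG°/(nF) = −(-181.4×10³)/((2)(96485)) = +0.940 V.
Since Hg₂²⁺/Hg is the cathode and Sn²⁺/Sn the anode, E°cell = E°(Hg₂²⁺/Hg) − E°(Sn²⁺/Sn).
So E°(Hg₂²⁺/Hg) = E°cell + E°(Sn²⁺/Sn) = +0.940 + (-0.14) = +0.80 V.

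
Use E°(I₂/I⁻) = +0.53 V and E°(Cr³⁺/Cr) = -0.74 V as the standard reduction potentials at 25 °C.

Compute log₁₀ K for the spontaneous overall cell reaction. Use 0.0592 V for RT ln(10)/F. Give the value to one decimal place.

Cathode: I₂/I⁻; anode: Cr³⁺/Cr. E°cell = +1.27 V, n = 6.
log K = nE°cell / 0.0592 = (6)(+1.27) / 0.0592 = 128.7.

128.7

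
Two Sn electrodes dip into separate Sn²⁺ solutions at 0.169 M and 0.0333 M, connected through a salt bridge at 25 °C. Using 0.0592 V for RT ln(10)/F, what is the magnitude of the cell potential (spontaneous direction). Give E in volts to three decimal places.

+0.021 V

For a concentration cell E°cell = 0. The 0.169 M side is the cathode (reduction is favoured where [Sn²⁺] is higher).
With n = 2, E = −(0.0592/2) log([Sn²⁺]ₐₙ/[Sn²⁺]꜀ₐₜ) = −(0.0592/2) log(0.0333/0.169) = −(0.0592/2)(-0.705) = +0.021 V.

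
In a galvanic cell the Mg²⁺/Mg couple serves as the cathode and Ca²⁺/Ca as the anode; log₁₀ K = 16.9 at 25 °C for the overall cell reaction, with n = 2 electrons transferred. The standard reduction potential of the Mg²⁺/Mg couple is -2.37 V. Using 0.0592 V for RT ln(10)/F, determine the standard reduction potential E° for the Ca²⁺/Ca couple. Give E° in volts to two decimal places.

E°cell = (0.0592/n)·log K = (0.0592/2)(16.9) = +0.500 V.
Since Mg²⁺/Mg is the cathode and Ca²⁺/Ca the anode, E°cell = E°(Mg²⁺/Mg) − E°(Ca²⁺/Ca).
So E°(Ca²⁺/Ca) = E°(Mg²⁺/Mg) − E°cell = (-2.37) − (+0.500) = -2.87 V.

-2.87 V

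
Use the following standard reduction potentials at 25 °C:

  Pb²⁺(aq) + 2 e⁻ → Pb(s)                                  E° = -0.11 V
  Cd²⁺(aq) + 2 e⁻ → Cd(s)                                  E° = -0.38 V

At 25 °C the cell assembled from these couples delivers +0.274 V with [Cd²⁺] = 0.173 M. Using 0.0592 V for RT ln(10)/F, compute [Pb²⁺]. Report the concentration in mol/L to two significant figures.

0.24 M

Pb²⁺/Pb is the cathode, Cd²⁺/Cd the anode: E°cell = +0.27 V, n = 2.
Overall reaction: Pb²⁺(aq) + Cd(s) → Pb(s) + Cd²⁺(aq); Q = [Cd²⁺]^1/[Pb²⁺]^1.
From E = E° − (0.0592/n) log Q: log Q = (E° − E)·n/0.0592 = (+0.27 − (+0.274))·2/0.0592 = -0.1351.
So 1·log[Pb²⁺] = 1·log(0.173) − log Q = -0.7620 − (-0.1351) = -0.6269; [Pb²⁺] = 10^(-0.6269) ≈ 0.24 M.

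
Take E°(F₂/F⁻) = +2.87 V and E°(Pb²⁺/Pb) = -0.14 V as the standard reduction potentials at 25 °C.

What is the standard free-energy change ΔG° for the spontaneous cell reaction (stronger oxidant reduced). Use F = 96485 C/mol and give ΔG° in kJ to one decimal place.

-580.8 kJ

F₂/F⁻ (E° = +2.87 V) is the cathode; Pb²⁺/Pb (E° = -0.14 V) is the anode, so E°cell = +3.01 V.
Balancing electrons gives n = 2 (lcm of 2 and 2).
ΔG° = −nFE° = −(2)(96485)(+3.01) = -580,840 J = -580.8 kJ.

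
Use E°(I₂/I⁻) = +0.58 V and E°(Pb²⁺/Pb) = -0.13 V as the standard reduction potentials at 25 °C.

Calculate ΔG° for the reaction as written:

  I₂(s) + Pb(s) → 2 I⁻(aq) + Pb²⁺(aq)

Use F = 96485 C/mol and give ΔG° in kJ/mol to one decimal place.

As written, I₂/I⁻ is reduced (cathode) and Pb²⁺/Pb is oxidised (anode), so E°cell = (+0.58) − (-0.13) = +0.71 V.
Balancing electrons gives n = 2.
ΔG° = −nFE° = −(2)(96485)(+0.71) = -137,009 J = -137.0 kJ/mol.

-137.0 kJ/mol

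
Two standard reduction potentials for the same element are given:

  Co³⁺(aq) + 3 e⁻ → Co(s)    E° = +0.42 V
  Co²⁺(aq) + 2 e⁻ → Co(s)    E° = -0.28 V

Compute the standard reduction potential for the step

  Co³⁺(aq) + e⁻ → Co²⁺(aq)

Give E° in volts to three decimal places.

Sequential free energies add, so n₃E°₃ = n₁E°₁ + n₂E°₂.
With n₃ = 3, and the known step contributing 2×(-0.28) V, the unknown satisfies 1·E° = 3×(+0.42) − 2×(-0.28) = +1.820.
E° = +1.820 / 1 = +1.820 V.

+1.820 V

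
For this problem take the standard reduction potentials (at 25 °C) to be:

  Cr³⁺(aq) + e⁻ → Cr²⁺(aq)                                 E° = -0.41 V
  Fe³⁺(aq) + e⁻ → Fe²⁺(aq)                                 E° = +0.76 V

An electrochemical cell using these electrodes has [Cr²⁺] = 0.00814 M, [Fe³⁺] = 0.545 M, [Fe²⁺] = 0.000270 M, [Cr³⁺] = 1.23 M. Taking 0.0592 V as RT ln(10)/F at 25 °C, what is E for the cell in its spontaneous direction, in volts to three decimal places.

+1.237 V

Fe³⁺/Fe²⁺ is the cathode (higher E°), Cr³⁺/Cr²⁺ the anode: E°cell = +0.76 − (-0.41) = +1.17 V, n = 1.
Overall: Fe³⁺(aq) + Cr²⁺(aq) → Fe²⁺(aq) + Cr³⁺(aq)
Q = [Fe²⁺]·[Cr³⁺] / ([Fe³⁺]·[Cr²⁺]); log Q = -1.126.
E = E° − (0.0592/n) log Q = +1.17 − (0.0592/1)(-1.126) = +1.237 V.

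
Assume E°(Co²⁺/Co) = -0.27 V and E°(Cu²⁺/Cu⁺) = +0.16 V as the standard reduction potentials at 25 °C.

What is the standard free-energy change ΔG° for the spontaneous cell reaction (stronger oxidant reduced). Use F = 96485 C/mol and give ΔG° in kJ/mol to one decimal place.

Cu²⁺/Cu⁺ (E° = +0.16 V) is the cathode; Co²⁺/Co (E° = -0.27 V) is the anode, so E°cell = +0.43 V.
Balancing electrons gives n = 2 (lcm of 1 and 2).
ΔG° = −nFE° = −(2)(96485)(+0.43) = -82,977 J = -83.0 kJ/mol.

-83.0 kJ/mol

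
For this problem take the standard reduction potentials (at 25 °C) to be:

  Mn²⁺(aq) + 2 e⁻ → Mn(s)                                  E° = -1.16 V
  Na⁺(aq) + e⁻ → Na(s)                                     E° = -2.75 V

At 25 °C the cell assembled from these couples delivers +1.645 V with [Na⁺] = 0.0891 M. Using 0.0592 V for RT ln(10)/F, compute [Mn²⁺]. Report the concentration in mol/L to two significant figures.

Mn²⁺/Mn is the cathode, Na⁺/Na the anode: E°cell = +1.59 V, n = 2.
Overall reaction: Mn²⁺(aq) + 2 Na(s) → Mn(s) + 2 Na⁺(aq); Q = [Na⁺]^2/[Mn²⁺]^1.
From E = E° − (0.0592/n) log Q: log Q = (E° − E)·n/0.0592 = (+1.59 − (+1.645))·2/0.0592 = -1.8581.
So 1·log[Mn²⁺] = 2·log(0.0891) − log Q = -2.1002 − (-1.8581) = -0.2421; [Mn²⁺] = 10^(-0.2421) ≈ 0.57 M.

0.57 M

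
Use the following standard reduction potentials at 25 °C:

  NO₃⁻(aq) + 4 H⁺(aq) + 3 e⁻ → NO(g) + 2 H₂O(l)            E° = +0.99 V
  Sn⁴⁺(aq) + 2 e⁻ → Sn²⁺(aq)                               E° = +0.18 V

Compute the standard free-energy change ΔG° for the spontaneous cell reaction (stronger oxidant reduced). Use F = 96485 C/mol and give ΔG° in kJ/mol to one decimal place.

NO₃⁻/NO (E° = +0.99 V) is the cathode; Sn⁴⁺/Sn²⁺ (E° = +0.18 V) is the anode, so E°cell = +0.81 V.
Balancing electrons gives n = 6 (lcm of 3 and 2).
ΔG° = −nFE° = −(6)(96485)(+0.81) = -468,917 J = -468.9 kJ/mol.

-468.9 kJ/mol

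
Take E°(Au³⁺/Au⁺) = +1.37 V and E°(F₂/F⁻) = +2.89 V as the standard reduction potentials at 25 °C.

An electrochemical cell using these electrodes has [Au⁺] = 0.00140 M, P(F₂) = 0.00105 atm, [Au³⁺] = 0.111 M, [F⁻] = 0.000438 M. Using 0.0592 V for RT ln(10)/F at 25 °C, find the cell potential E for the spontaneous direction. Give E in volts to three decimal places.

F₂/F⁻ is the cathode (higher E°), Au³⁺/Au⁺ the anode: E°cell = +2.89 − (+1.37) = +1.52 V, n = 2.
Overall: F₂(g) + Au⁺(aq) → 2 F⁻(aq) + Au³⁺(aq)
Q = [F⁻]^2·[Au³⁺] / (P(F₂)·[Au⁺]); log Q = -1.839.
E = E° − (0.0592/n) log Q = +1.52 − (0.0592/2)(-1.839) = +1.574 V.

+1.574 V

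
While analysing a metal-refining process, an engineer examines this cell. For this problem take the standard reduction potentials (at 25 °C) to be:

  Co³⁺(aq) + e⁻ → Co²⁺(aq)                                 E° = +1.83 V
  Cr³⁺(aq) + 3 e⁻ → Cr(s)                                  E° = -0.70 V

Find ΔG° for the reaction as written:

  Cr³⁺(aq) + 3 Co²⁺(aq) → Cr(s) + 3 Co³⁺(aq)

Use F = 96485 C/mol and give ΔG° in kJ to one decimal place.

+732.3 kJ

As written, Cr³⁺/Cr is reduced (cathode) and Co³⁺/Co²⁺ is oxidised (anode), so E°cell = (-0.70) − (+1.83) = -2.53 V.
Balancing electrons gives n = 3.
ΔG° = −nFE° = −(3)(96485)(-2.53) = 732,321 J = +732.3 kJ.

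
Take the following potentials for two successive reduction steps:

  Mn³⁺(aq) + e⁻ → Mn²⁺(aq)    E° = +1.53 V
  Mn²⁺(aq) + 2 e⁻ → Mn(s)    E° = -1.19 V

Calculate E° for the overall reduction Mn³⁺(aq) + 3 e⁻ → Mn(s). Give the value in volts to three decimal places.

Since ΔG° = −nFE° is additive over sequential reductions, n₃E°₃ = n₁E°₁ + n₂E°₂.
E°₃ = (1×+1.53 + 2×-1.19) / 3 = (-0.850) / 3 = -0.283 V.

-0.283 V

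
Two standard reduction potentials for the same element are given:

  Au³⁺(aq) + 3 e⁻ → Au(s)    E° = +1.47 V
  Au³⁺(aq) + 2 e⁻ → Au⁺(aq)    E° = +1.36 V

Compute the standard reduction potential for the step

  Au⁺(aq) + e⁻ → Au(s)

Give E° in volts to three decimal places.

Sequential free energies add, so n₃E°₃ = n₁E°₁ + n₂E°₂.
With n₃ = 3, and the known step contributing 2×(+1.36) V, the unknown satisfies 1·E° = 3×(+1.47) − 2×(+1.36) = +1.690.
E° = +1.690 / 1 = +1.690 V.

+1.690 V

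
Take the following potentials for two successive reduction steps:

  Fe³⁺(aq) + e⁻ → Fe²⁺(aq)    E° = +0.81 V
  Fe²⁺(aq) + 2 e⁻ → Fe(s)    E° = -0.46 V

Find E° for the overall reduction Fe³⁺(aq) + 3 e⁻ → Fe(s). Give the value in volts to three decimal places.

-0.037 V

Standard free energies of sequential steps add: ΔG°₃ = ΔG°₁ + ΔG°₂, so n₃E°₃ = n₁E°₁ + n₂E°₂.
E°₃ = (1×+0.81 + 2×-0.46) / 3 = (-0.110) / 3 = -0.037 V.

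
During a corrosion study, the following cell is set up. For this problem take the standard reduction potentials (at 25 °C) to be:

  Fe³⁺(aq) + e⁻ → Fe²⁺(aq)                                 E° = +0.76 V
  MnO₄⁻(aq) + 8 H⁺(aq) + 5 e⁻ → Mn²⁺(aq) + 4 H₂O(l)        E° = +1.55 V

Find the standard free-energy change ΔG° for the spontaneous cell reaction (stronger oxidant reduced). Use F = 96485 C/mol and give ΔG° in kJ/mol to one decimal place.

MnO₄⁻/Mn²⁺ (E° = +1.55 V) is the cathode; Fe³⁺/Fe²⁺ (E° = +0.76 V) is the anode, so E°cell = +0.79 V.
Balancing electrons gives n = 5 (lcm of 5 and 1).
ΔG° = −nFE° = −(5)(96485)(+0.79) = -381,116 J = -381.1 kJ/mol.

-381.1 kJ/mol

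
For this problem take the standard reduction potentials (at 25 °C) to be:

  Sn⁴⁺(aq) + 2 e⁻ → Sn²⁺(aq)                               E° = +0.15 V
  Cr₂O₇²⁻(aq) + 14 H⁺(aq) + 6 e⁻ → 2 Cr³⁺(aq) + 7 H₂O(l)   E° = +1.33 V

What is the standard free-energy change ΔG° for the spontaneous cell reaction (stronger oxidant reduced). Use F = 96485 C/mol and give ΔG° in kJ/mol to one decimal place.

Cr₂O₇²⁻/Cr³⁺ (E° = +1.33 V) is the cathode; Sn⁴⁺/Sn²⁺ (E° = +0.15 V) is the anode, so E°cell = +1.18 V.
Balancing electrons gives n = 6 (lcm of 6 and 2).
ΔG° = −nFE° = −(6)(96485)(+1.18) = -683,114 J = -683.1 kJ/mol.

-683.1 kJ/mol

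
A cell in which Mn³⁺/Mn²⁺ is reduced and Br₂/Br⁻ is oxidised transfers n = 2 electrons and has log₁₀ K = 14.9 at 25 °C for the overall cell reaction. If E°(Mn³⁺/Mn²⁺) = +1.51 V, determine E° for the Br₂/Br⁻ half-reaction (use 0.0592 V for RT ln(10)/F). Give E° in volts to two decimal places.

+1.07 V

E°cell = (0.0592/n)·log K = (0.0592/2)(14.9) = +0.441 V.
Since Mn³⁺/Mn²⁺ is the cathode and Br₂/Br⁻ the anode, E°cell = E°(Mn³⁺/Mn²⁺) − E°(Br₂/Br⁻).
So E°(Br₂/Br⁻) = E°(Mn³⁺/Mn²⁺) − E°cell = (+1.51) − (+0.441) = +1.07 V.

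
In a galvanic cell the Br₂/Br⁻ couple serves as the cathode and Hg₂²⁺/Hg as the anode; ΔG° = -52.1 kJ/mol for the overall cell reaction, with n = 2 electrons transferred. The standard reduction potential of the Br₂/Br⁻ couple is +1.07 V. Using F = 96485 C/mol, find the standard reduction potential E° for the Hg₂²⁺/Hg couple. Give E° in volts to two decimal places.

+0.80 V

E°cell = −ΔG°/(nF) = −(-52.1×10³)/((2)(96485)) = +0.270 V.
Since Br₂/Br⁻ is the cathode and Hg₂²⁺/Hg the anode, E°cell = E°(Br₂/Br⁻) − E°(Hg₂²⁺/Hg).
So E°(Hg₂²⁺/Hg) = E°(Br₂/Br⁻) − E°cell = (+1.07) − (+0.270) = +0.80 V.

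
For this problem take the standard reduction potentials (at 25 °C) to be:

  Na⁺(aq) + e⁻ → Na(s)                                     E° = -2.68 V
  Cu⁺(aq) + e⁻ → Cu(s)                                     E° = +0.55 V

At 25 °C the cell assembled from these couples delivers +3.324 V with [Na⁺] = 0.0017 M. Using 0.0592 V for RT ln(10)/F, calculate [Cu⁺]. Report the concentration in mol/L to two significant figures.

0.066 M

Cu⁺/Cu is the cathode, Na⁺/Na the anode: E°cell = +3.23 V, n = 1.
Overall reaction: Cu⁺(aq) + Na(s) → Cu(s) + Na⁺(aq); Q = [Na⁺]^1/[Cu⁺]^1.
From E = E° − (0.0592/n) log Q: log Q = (E° − E)·n/0.0592 = (+3.23 − (+3.324))·1/0.0592 = -1.5878.
So 1·log[Cu⁺] = 1·log(0.0017) − log Q = -2.7696 − (-1.5878) = -1.1818; [Cu⁺] = 10^(-1.1818) ≈ 0.066 M.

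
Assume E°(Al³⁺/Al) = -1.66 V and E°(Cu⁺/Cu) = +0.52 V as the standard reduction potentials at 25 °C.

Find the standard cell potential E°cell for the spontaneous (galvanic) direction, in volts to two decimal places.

The Cu⁺/Cu couple has the higher reduction potential, so it is the cathode; Al³⁺/Al is oxidised at the anode.
E°cell = E°(cathode) − E°(anode) = (+0.52) − (-1.66) = +2.18 V.
Since E°cell > 0, the reaction is spontaneous under standard conditions.

+2.18 V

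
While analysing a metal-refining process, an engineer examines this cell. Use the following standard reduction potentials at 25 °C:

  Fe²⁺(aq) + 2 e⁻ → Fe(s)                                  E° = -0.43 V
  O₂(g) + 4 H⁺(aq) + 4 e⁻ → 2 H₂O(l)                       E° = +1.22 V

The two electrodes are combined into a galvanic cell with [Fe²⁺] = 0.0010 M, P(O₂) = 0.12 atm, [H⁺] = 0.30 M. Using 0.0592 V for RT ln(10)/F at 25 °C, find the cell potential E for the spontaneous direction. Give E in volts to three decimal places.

+1.694 V

O₂/H₂O is the cathode (higher E°), Fe²⁺/Fe the anode: E°cell = +1.22 − (-0.43) = +1.65 V, n = 4.
Overall: O₂(g) + 4 H⁺(aq) + 2 Fe(s) → 2 H₂O(l) + 2 Fe²⁺(aq)
Q = [Fe²⁺]^2 / (P(O₂)·[H⁺]^4); log Q = -2.988.
E = E° − (0.0592/n) log Q = +1.65 − (0.0592/4)(-2.988) = +1.694 V.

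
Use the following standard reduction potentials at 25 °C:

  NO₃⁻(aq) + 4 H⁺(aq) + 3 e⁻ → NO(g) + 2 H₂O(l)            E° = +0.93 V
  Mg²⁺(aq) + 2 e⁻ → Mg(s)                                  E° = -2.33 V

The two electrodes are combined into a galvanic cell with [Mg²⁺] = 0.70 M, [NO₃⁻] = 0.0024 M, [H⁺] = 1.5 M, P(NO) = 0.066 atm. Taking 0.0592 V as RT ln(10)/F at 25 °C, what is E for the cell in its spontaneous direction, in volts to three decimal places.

NO₃⁻/NO is the cathode (higher E°), Mg²⁺/Mg the anode: E°cell = +0.93 − (-2.33) = +3.26 V, n = 6.
Overall: 2 NO₃⁻(aq) + 8 H⁺(aq) + 3 Mg(s) → 2 NO(g) + 4 H₂O(l) + 3 Mg²⁺(aq)
Q = P(NO)^2·[Mg²⁺]^3 / ([NO₃⁻]^2·[H⁺]^8); log Q = 1.005.
E = E° − (0.0592/n) log Q = +3.26 − (0.0592/6)(1.005) = +3.250 V.

+3.250 V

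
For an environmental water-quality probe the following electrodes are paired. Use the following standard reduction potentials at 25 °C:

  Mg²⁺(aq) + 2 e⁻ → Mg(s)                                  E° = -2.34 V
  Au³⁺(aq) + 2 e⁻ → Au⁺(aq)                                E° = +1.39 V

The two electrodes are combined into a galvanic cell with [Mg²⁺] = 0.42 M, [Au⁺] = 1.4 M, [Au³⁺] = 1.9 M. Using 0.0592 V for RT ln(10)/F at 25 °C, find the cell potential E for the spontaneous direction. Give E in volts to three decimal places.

+3.745 V

Au³⁺/Au⁺ is the cathode (higher E°), Mg²⁺/Mg the anode: E°cell = +1.39 − (-2.34) = +3.73 V, n = 2.
Overall: Au³⁺(aq) + Mg(s) → Au⁺(aq) + Mg²⁺(aq)
Q = [Au⁺]·[Mg²⁺] / ([Au³⁺]); log Q = -0.509.
E = E° − (0.0592/n) log Q = +3.73 − (0.0592/2)(-0.509) = +3.745 V.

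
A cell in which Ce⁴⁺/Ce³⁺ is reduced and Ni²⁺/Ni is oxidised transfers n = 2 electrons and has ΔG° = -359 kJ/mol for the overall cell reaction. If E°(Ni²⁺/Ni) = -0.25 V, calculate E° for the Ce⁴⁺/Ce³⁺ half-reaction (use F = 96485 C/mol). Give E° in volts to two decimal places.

+1.61 V

E°cell = −ΔG°/(nF) = −(-359×10³)/((2)(96485)) = +1.860 V.
Since Ce⁴⁺/Ce³⁺ is the cathode and Ni²⁺/Ni the anode, E°cell = E°(Ce⁴⁺/Ce³⁺) − E°(Ni²⁺/Ni).
So E°(Ce⁴⁺/Ce³⁺) = E°cell + E°(Ni²⁺/Ni) = +1.860 + (-0.25) = +1.61 V.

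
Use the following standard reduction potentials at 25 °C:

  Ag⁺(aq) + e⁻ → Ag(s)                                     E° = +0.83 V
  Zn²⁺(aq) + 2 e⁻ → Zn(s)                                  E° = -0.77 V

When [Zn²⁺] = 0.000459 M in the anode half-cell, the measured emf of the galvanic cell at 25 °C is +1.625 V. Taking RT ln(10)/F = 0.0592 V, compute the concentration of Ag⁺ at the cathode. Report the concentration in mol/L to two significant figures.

0.057 M

Ag⁺/Ag is the cathode, Zn²⁺/Zn the anode: E°cell = +1.60 V, n = 2.
Overall reaction: 2 Ag⁺(aq) + Zn(s) → 2 Ag(s) + Zn²⁺(aq); Q = [Zn²⁺]^1/[Ag⁺]^2.
From E = E° − (0.0592/n) log Q: log Q = (E° − E)·n/0.0592 = (+1.60 − (+1.625))·2/0.0592 = -0.8446.
So 2·log[Ag⁺] = 1·log(0.000459) − log Q = -3.3382 − (-0.8446) = -2.4936; log[Ag⁺] = -2.4936 / 2 = -1.2468; [Ag⁺] = 10^(-1.2468) ≈ 0.057 M.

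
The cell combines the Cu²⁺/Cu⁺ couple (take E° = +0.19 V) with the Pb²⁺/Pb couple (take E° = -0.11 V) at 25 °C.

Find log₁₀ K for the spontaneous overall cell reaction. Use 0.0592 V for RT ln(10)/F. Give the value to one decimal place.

Cathode: Cu²⁺/Cu⁺; anode: Pb²⁺/Pb. E°cell = +0.30 V, n = 2.
log K = nE°cell / 0.0592 = (2)(+0.30) / 0.0592 = 10.1.

10.1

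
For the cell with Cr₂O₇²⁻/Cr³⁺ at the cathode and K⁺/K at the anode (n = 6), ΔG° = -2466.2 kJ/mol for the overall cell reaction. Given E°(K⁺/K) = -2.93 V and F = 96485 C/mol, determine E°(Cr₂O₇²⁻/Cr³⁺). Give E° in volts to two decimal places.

E°cell = −ΔG°/(nF) = −(-2466.2×10³)/((6)(96485)) = +4.260 V.
Since Cr₂O₇²⁻/Cr³⁺ is the cathode and K⁺/K the anode, E°cell = E°(Cr₂O₇²⁻/Cr³⁺) − E°(K⁺/K).
So E°(Cr₂O₇²⁻/Cr³⁺) = E°cell + E°(K⁺/K) = +4.260 + (-2.93) = +1.33 V.

+1.33 V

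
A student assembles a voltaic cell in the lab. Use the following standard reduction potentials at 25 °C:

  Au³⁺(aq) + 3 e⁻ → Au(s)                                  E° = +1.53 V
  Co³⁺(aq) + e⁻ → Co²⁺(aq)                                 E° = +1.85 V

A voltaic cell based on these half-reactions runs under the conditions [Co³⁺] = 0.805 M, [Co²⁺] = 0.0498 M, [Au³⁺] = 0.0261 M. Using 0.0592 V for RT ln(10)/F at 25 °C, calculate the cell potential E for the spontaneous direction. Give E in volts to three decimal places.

Co³⁺/Co²⁺ is the cathode (higher E°), Au³⁺/Au the anode: E°cell = +1.85 − (+1.53) = +0.32 V, n = 3.
Overall: 3 Co³⁺(aq) + Au(s) → 3 Co²⁺(aq) + Au³⁺(aq)
Q = [Co²⁺]^3·[Au³⁺] / ([Co³⁺]^3); log Q = -5.209.
E = E° − (0.0592/n) log Q = +0.32 − (0.0592/3)(-5.209) = +0.423 V.

+0.423 V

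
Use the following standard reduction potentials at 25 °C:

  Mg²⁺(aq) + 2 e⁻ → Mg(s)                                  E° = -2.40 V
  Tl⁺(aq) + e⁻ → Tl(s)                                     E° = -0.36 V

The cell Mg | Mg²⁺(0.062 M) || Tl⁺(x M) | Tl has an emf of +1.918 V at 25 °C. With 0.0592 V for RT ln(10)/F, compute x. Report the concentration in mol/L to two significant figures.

0.0022 M

Tl⁺/Tl is the cathode, Mg²⁺/Mg the anode: E°cell = +2.04 V, n = 2.
Overall reaction: 2 Tl⁺(aq) + Mg(s) → 2 Tl(s) + Mg²⁺(aq); Q = [Mg²⁺]^1/[Tl⁺]^2.
From E = E° − (0.0592/n) log Q: log Q = (E° − E)·n/0.0592 = (+2.04 − (+1.918))·2/0.0592 = 4.1216.
So 2·log[Tl⁺] = 1·log(0.062) − log Q = -1.2076 − (4.1216) = -5.3292; log[Tl⁺] = -5.3292 / 2 = -2.6646; [Tl⁺] = 10^(-2.6646) ≈ 0.0022 M.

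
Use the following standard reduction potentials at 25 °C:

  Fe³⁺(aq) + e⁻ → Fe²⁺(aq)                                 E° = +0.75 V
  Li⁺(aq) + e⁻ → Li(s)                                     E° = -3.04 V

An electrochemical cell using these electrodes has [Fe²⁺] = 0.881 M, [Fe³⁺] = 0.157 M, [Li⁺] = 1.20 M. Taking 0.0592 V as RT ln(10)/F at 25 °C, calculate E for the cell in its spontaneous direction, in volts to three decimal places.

Fe³⁺/Fe²⁺ is the cathode (higher E°), Li⁺/Li the anode: E°cell = +0.75 − (-3.04) = +3.79 V, n = 1.
Overall: Fe³⁺(aq) + Li(s) → Fe²⁺(aq) + Li⁺(aq)
Q = [Fe²⁺]·[Li⁺] / ([Fe³⁺]); log Q = 0.828.
E = E° − (0.0592/n) log Q = +3.79 − (0.0592/1)(0.828) = +3.741 V.

+3.741 V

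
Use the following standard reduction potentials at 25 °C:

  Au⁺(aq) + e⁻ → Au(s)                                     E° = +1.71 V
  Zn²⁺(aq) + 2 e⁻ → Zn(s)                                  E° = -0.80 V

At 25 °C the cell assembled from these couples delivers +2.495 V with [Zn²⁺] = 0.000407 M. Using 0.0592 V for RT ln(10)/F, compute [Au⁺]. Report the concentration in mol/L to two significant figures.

0.011 M

Au⁺/Au is the cathode, Zn²⁺/Zn the anode: E°cell = +2.51 V, n = 2.
Overall reaction: 2 Au⁺(aq) + Zn(s) → 2 Au(s) + Zn²⁺(aq); Q = [Zn²⁺]^1/[Au⁺]^2.
From E = E° − (0.0592/n) log Q: log Q = (E° − E)·n/0.0592 = (+2.51 − (+2.495))·2/0.0592 = 0.5068.
So 2·log[Au⁺] = 1·log(0.000407) − log Q = -3.3904 − (0.5068) = -3.8972; log[Au⁺] = -3.8972 / 2 = -1.9486; [Au⁺] = 10^(-1.9486) ≈ 0.011 M.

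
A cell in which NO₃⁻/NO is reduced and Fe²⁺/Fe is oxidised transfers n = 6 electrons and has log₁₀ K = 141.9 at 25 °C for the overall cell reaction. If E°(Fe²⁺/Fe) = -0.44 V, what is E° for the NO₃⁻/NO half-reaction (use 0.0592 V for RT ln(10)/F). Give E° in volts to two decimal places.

E°cell = (0.0592/n)·log K = (0.0592/6)(141.9) = +1.400 V.
Since NO₃⁻/NO is the cathode and Fe²⁺/Fe the anode, E°cell = E°(NO₃⁻/NO) − E°(Fe²⁺/Fe).
So E°(NO₃⁻/NO) = E°cell + E°(Fe²⁺/Fe) = +1.400 + (-0.44) = +0.96 V.

+0.96 V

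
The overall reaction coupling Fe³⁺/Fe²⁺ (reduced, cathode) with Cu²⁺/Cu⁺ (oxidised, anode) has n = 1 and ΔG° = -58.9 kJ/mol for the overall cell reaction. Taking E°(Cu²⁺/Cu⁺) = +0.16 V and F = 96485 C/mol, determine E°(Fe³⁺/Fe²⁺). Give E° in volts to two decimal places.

+0.77 V

E°cell = −ΔG°/(nF) = −(-58.9×10³)/((1)(96485)) = +0.610 V.
Since Fe³⁺/Fe²⁺ is the cathode and Cu²⁺/Cu⁺ the anode, E°cell = E°(Fe³⁺/Fe²⁺) − E°(Cu²⁺/Cu⁺).
So E°(Fe³⁺/Fe²⁺) = E°cell + E°(Cu²⁺/Cu⁺) = +0.610 + (+0.16) = +0.77 V.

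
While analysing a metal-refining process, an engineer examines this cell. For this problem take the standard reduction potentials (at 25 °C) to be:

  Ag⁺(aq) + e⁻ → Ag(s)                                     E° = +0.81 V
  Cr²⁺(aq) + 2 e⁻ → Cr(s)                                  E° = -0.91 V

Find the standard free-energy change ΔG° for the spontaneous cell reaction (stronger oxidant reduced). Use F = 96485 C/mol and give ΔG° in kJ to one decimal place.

Ag⁺/Ag (E° = +0.81 V) is the cathode; Cr²⁺/Cr (E° = -0.91 V) is the anode, so E°cell = +1.72 V.
Balancing electrons gives n = 2 (lcm of 1 and 2).
ΔG° = −nFE° = −(2)(96485)(+1.72) = -331,908 J = -331.9 kJ.

-331.9 kJ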